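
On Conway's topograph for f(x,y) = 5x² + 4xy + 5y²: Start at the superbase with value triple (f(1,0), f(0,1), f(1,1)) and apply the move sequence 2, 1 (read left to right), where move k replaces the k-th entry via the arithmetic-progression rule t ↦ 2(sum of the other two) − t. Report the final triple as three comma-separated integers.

start (5,5,14) = (f(1,0),f(0,1),f(1,1))
replace slot 2: 2·(5+14) − 5 = 33 → (5,33,14)
replace slot 1: 2·(33+14) − 5 = 89 → (89,33,14)

89,33,14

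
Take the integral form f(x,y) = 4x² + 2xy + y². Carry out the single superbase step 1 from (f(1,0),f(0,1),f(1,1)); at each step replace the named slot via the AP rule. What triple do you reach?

start (4,1,7) = (f(1,0),f(0,1),f(1,1))
replace slot 1: 2·(1+7) − 4 = 12 → (12,1,7)

12,1,7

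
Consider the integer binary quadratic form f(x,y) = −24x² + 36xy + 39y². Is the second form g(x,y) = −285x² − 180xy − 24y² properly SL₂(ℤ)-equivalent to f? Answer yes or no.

D₁ = 5040, D₂ = 5040
river cycle of f (length 6): (39, 42, -21), (-21, 42, 39), (39, 36, -24), (-24, 60, 15), (15, 60, -24), (-24, 36, 39)
river cycle of g (length 6): (-24, 36, 39), (39, 42, -21), (-21, 42, 39), (39, 36, -24), (-24, 60, 15), (15, 60, -24)
cycles coincide ⇒ equivalent

yes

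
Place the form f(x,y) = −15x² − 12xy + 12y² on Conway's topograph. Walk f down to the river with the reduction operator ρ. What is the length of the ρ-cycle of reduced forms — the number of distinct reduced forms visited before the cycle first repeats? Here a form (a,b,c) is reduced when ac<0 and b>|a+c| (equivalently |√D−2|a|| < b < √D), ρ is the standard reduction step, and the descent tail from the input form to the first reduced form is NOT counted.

D = 864, ⌊√D⌋ = 29
descent: ρ → (12,12,-15)  [lands on river]
river: ρ → (-15,18,9)
river: ρ → (9,18,-15)
river: ρ → (-15,12,12)
ρ-cycle length = 4 (tail of 1 descent step not counted)

4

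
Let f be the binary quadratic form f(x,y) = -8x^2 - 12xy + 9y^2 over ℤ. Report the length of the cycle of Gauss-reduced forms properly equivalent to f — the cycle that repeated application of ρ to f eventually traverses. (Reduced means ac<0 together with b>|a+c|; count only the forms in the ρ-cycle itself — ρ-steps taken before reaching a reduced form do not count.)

D = 432, ⌊√D⌋ = 20
descent: ρ → (9,12,-8)  [lands on river]
river: ρ → (-8,20,1)
river: ρ → (1,20,-8)
river: ρ → (-8,12,9)
river: ρ → (9,6,-11)
river: ρ → (-11,16,4)
river: ρ → (4,16,-11)
river: ρ → (-11,6,9)
ρ-cycle length = 8 (tail of 1 descent step not counted)

8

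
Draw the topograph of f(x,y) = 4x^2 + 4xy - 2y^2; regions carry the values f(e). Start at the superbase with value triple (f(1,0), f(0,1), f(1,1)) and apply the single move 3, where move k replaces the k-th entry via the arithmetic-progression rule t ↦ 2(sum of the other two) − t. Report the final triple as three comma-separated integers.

start (4,-2,6) = (f(1,0),f(0,1),f(1,1))
replace slot 3: 2·(4+(-2)) − 6 = -2 → (4,-2,-2)

4,-2,-2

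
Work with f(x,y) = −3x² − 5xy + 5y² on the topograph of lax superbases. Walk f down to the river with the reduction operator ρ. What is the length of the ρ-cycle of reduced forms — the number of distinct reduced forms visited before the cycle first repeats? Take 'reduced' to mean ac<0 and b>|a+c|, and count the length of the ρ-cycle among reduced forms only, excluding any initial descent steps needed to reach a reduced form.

D = 85, ⌊√D⌋ = 9
descent: ρ → (5,5,-3)  [lands on river]
river: ρ → (-3,7,3)
river: ρ → (3,5,-5)
river: ρ → (-5,5,3)
river: ρ → (3,7,-3)
river: ρ → (-3,5,5)
ρ-cycle length = 6 (tail of 1 descent step not counted)

6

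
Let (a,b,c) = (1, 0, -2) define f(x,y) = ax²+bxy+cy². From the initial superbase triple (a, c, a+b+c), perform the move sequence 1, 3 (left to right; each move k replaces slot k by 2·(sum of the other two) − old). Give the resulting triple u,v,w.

start (1,-2,-1) = (f(1,0),f(0,1),f(1,1))
replace slot 1: 2·((-2)+(-1)) − 1 = -7 → (-7,-2,-1)
replace slot 3: 2·((-7)+(-2)) − (-1) = -17 → (-7,-2,-17)

-7,-2,-17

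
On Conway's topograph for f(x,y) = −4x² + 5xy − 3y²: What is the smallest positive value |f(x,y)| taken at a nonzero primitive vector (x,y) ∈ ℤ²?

translate: b→3 (≡-5 mod 8), so (4,-5,3)→(4,3,2)
flip: (4,3,2)→(2,-3,4)
translate: b→1 (≡-3 mod 4), so (2,-3,4)→(2,1,3)
reduced (well bottom): (2,1,3) with a≤c, −a<b≤a
well minimum |f| = |-2| = 2 (negative-definite)

2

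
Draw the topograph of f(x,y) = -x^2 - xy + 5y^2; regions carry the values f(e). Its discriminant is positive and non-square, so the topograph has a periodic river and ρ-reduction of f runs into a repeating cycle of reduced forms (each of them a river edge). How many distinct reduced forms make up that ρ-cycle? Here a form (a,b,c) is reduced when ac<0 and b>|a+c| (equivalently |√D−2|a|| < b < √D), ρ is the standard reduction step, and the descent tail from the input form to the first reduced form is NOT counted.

D = 21, ⌊√D⌋ = 4
descent: ρ → (5,1,-1)
descent: ρ → (-1,3,3)  [lands on river]
river: ρ → (3,3,-1)
ρ-cycle length = 2 (tail of 2 descent steps not counted)

2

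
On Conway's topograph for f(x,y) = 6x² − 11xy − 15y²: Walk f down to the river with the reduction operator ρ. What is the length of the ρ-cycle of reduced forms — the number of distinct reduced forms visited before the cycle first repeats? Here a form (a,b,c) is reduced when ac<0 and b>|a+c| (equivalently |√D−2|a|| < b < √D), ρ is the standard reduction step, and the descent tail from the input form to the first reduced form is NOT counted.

D = 481, ⌊√D⌋ = 21
descent: ρ → (-15,11,6)  [lands on river]
river: ρ → (6,13,-13)
river: ρ → (-13,13,6)
river: ρ → (6,11,-15)
river: ρ → (-15,19,2)
river: ρ → (2,21,-5)
river: ρ → (-5,19,6)
river: ρ → (6,17,-8)
river: ρ → (-8,15,8)
river: ρ → (8,17,-6)
river: ρ → (-6,19,5)
river: ρ → (5,21,-2)
river: ρ → (-2,19,15)
river: ρ → (15,11,-6)
river: ρ → (-6,13,13)
river: ρ → (13,13,-6)
river: ρ → (-6,11,15)
river: ρ → (15,19,-2)
river: ρ → (-2,21,5)
river: ρ → (5,19,-6)
river: ρ → (-6,17,8)
river: ρ → (8,15,-8)
river: ρ → (-8,17,6)
river: ρ → (6,19,-5)
river: ρ → (-5,21,2)
river: ρ → (2,19,-15)
ρ-cycle length = 26 (tail of 1 descent step not counted)

26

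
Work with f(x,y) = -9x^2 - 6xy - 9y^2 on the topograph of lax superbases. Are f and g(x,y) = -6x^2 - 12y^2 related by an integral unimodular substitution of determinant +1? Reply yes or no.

D₁ = -288, D₂ = -288
f is negative-definite; reduce −f:
−f: reduced (well bottom): (9,6,9) with a≤c, −a<b≤a
flip sign back: reduced form of f is (-9,-6,-9)
g is negative-definite; reduce −g:
−g: reduced (well bottom): (6,0,12) with a≤c, −a<b≤a
flip sign back: reduced form of g is (-6,0,-12)
reduced forms (-9, -6, -9) vs (-6, 0, -12) ⇒ inequivalent

no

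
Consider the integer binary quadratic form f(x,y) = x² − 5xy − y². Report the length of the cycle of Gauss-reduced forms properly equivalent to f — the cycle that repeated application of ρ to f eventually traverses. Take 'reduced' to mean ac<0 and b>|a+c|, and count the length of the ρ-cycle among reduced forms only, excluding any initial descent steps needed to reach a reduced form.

D = 29, ⌊√D⌋ = 5
descent: ρ → (-1,5,1)  [lands on river]
river: ρ → (1,5,-1)
ρ-cycle length = 2 (tail of 1 descent step not counted)

2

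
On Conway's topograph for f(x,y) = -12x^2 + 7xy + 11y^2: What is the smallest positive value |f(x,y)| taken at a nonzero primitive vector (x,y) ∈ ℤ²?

river: ρ → (11,15,-8)
river: ρ → (-8,17,9)
river: ρ → (9,19,-6)
river: ρ → (-6,17,12)
river: ρ → (12,7,-11)
river: ρ → (-11,15,8)
river: ρ → (8,17,-9)
river: ρ → (-9,19,6)
river: ρ → (6,17,-12)
river: ρ → (-12,7,11)
closes: descent 0, river 10
min |a| on river = 6

6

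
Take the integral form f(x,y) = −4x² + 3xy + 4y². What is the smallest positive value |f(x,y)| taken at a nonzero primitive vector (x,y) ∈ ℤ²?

river: ρ → (4,5,-3)
river: ρ → (-3,7,2)
river: ρ → (2,5,-6)
river: ρ → (-6,7,1)
river: ρ → (1,7,-6)
river: ρ → (-6,5,2)
river: ρ → (2,7,-3)
river: ρ → (-3,5,4)
river: ρ → (4,3,-4)
river: ρ → (-4,5,3)
river: ρ → (3,7,-2)
river: ρ → (-2,5,6)
river: ρ → (6,7,-1)
river: ρ → (-1,7,6)
river: ρ → (6,5,-2)
river: ρ → (-2,7,3)
river: ρ → (3,5,-4)
river: ρ → (-4,3,4)
closes: descent 0, river 18
min |a| on river = 1

1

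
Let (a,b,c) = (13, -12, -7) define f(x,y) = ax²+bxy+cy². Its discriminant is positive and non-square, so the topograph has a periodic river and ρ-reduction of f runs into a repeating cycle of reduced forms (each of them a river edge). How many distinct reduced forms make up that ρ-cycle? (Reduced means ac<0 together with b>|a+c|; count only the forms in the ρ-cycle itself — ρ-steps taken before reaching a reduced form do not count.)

D = 508, ⌊√D⌋ = 22
descent: ρ → (-7,12,13)  [lands on river]
river: ρ → (13,14,-6)
river: ρ → (-6,22,1)
river: ρ → (1,22,-6)
river: ρ → (-6,14,13)
river: ρ → (13,12,-7)
river: ρ → (-7,16,9)
river: ρ → (9,20,-3)
river: ρ → (-3,22,2)
river: ρ → (2,22,-3)
river: ρ → (-3,20,9)
river: ρ → (9,16,-7)
ρ-cycle length = 12 (tail of 1 descent step not counted)

12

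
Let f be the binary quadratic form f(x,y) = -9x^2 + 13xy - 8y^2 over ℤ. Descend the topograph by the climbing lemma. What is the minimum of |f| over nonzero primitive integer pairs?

translate: b→5 (≡-13 mod 18), so (9,-13,8)→(9,5,4)
flip: (9,5,4)→(4,-5,9)
translate: b→3 (≡-5 mod 8), so (4,-5,9)→(4,3,8)
reduced (well bottom): (4,3,8) with a≤c, −a<b≤a
well minimum |f| = |-4| = 4 (negative-definite)

4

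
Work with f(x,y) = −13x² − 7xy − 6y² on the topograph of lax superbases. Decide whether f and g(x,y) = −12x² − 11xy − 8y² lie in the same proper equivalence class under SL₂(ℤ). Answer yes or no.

D₁ = -263, D₂ = -263
f is negative-definite; reduce −f:
−f: flip: (13,7,6)→(6,-7,13)
−f: translate: b→5 (≡-7 mod 12), so (6,-7,13)→(6,5,12)
−f: reduced (well bottom): (6,5,12) with a≤c, −a<b≤a
flip sign back: reduced form of f is (-6,-5,-12)
g is negative-definite; reduce −g:
−g: flip: (12,11,8)→(8,-11,12)
−g: translate: b→5 (≡-11 mod 16), so (8,-11,12)→(8,5,9)
−g: reduced (well bottom): (8,5,9) with a≤c, −a<b≤a
flip sign back: reduced form of g is (-8,-5,-9)
reduced forms (-6, -5, -12) vs (-8, -5, -9) ⇒ inequivalent

no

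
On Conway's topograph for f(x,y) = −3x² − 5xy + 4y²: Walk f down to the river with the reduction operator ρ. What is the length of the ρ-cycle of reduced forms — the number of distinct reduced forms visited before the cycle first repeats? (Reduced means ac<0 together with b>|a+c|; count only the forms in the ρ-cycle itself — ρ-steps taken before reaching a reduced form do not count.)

D = 73, ⌊√D⌋ = 8
descent: ρ → (4,5,-3)  [lands on river]
river: ρ → (-3,7,2)
river: ρ → (2,5,-6)
river: ρ → (-6,7,1)
river: ρ → (1,7,-6)
river: ρ → (-6,5,2)
river: ρ → (2,7,-3)
river: ρ → (-3,5,4)
river: ρ → (4,3,-4)
river: ρ → (-4,5,3)
river: ρ → (3,7,-2)
river: ρ → (-2,5,6)
river: ρ → (6,7,-1)
river: ρ → (-1,7,6)
river: ρ → (6,5,-2)
river: ρ → (-2,7,3)
river: ρ → (3,5,-4)
river: ρ → (-4,3,4)
ρ-cycle length = 18 (tail of 1 descent step not counted)

18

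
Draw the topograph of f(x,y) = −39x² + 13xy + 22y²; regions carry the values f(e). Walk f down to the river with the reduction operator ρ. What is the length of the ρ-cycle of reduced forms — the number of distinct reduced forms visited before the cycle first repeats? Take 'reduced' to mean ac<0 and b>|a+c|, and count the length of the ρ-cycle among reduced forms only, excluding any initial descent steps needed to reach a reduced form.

D = 3601, ⌊√D⌋ = 60
descent: ρ → (22,31,-30)  [lands on river]
river: ρ → (-30,29,23)
river: ρ → (23,17,-36)
river: ρ → (-36,55,4)
river: ρ → (4,57,-22)
river: ρ → (-22,31,30)
river: ρ → (30,29,-23)
river: ρ → (-23,17,36)
river: ρ → (36,55,-4)
river: ρ → (-4,57,22)
ρ-cycle length = 10 (tail of 1 descent step not counted)

10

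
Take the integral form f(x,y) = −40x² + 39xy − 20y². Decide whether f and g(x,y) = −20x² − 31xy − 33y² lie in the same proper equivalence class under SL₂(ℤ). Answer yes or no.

D₁ = -1679, D₂ = -1679
f is negative-definite; reduce −f:
−f: flip: (40,-39,20)→(20,39,40)
−f: translate: b→-1 (≡39 mod 40), so (20,39,40)→(20,-1,21)
−f: reduced (well bottom): (20,-1,21) with a≤c, −a<b≤a
flip sign back: reduced form of f is (-20,1,-21)
g is negative-definite; reduce −g:
−g: translate: b→-9 (≡31 mod 40), so (20,31,33)→(20,-9,22)
−g: reduced (well bottom): (20,-9,22) with a≤c, −a<b≤a
flip sign back: reduced form of g is (-20,9,-22)
reduced forms (-20, 1, -21) vs (-20, 9, -22) ⇒ inequivalent

no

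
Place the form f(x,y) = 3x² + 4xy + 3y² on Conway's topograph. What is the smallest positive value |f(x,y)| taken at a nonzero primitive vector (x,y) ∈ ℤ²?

translate: b→-2 (≡4 mod 6), so (3,4,3)→(3,-2,2)
flip: (3,-2,2)→(2,2,3)
reduced (well bottom): (2,2,3) with a≤c, −a<b≤a
well minimum = a = 2

2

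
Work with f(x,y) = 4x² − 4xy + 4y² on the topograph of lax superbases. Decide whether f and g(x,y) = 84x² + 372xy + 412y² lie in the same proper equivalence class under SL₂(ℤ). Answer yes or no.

D₁ = -48, D₂ = -48
f: translate: b→4 (≡-4 mod 8), so (4,-4,4)→(4,4,4)
f: reduced (well bottom): (4,4,4) with a≤c, −a<b≤a
g: translate: b→36 (≡372 mod 168), so (84,372,412)→(84,36,4)
g: flip: (84,36,4)→(4,-36,84)
g: translate: b→4 (≡-36 mod 8), so (4,-36,84)→(4,4,4)
g: reduced (well bottom): (4,4,4) with a≤c, −a<b≤a
reduced forms (4, 4, 4) vs (4, 4, 4) ⇒ equivalent

yes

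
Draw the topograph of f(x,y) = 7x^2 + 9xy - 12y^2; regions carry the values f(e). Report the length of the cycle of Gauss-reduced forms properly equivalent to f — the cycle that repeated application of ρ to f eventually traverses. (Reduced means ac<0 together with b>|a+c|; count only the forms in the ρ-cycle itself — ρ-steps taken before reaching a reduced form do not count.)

D = 417, ⌊√D⌋ = 20
river: ρ → (-12,15,4)
river: ρ → (4,17,-8)
river: ρ → (-8,15,6)
river: ρ → (6,9,-14)
river: ρ → (-14,19,1)
river: ρ → (1,19,-14)
river: ρ → (-14,9,6)
river: ρ → (6,15,-8)
river: ρ → (-8,17,4)
river: ρ → (4,15,-12)
river: ρ → (-12,9,7)
river: ρ → (7,19,-2)
river: ρ → (-2,17,16)
river: ρ → (16,15,-3)
river: ρ → (-3,15,16)
river: ρ → (16,17,-2)
river: ρ → (-2,19,7)
river: ρ → (7,9,-12)
ρ-cycle length = 18 (tail of 0 descent steps not counted)

18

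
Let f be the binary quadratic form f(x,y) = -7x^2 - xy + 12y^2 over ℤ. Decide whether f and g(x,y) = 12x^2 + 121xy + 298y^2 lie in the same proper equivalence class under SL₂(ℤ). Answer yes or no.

D₁ = 337, D₂ = 337
river cycle of f (length 42): (-7, 13, 6), (6, 11, -9), (-9, 7, 8), (8, 9, -8), (-8, 7, 9), (9, 11, -6), (-6, 13, 7), (7, 15, -4), (-4, 17, 3), (3, 13, -14), … (32 more)
river cycle of g (length 42): (-7, 13, 6), (6, 11, -9), (-9, 7, 8), (8, 9, -8), (-8, 7, 9), (9, 11, -6), (-6, 13, 7), (7, 15, -4), (-4, 17, 3), (3, 13, -14), … (32 more)
cycles coincide ⇒ equivalent

yes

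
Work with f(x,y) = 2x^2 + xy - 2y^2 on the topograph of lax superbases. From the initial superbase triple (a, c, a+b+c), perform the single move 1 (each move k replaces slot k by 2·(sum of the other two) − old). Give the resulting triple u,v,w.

start (2,-2,1) = (f(1,0),f(0,1),f(1,1))
replace slot 1: 2·((-2)+1) − 2 = -4 → (-4,-2,1)

-4,-2,1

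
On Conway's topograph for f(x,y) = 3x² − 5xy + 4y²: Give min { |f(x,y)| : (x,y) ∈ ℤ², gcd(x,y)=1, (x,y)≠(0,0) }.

translate: b→1 (≡-5 mod 6), so (3,-5,4)→(3,1,2)
flip: (3,1,2)→(2,-1,3)
reduced (well bottom): (2,-1,3) with a≤c, −a<b≤a
well minimum = a = 2

2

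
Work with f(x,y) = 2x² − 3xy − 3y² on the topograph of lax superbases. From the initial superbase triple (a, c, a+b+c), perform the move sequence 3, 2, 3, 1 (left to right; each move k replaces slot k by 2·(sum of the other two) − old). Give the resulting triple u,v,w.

start (2,-3,-4) = (f(1,0),f(0,1),f(1,1))
replace slot 3: 2·(2+(-3)) − (-4) = 2 → (2,-3,2)
replace slot 2: 2·(2+2) − (-3) = 11 → (2,11,2)
replace slot 3: 2·(2+11) − 2 = 24 → (2,11,24)
replace slot 1: 2·(11+24) − 2 = 68 → (68,11,24)

68,11,24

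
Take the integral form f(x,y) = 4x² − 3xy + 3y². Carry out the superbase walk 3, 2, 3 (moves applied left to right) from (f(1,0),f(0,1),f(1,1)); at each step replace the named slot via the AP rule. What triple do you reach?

start (4,3,4) = (f(1,0),f(0,1),f(1,1))
replace slot 3: 2·(4+3) − 4 = 10 → (4,3,10)
replace slot 2: 2·(4+10) − 3 = 25 → (4,25,10)
replace slot 3: 2·(4+25) − 10 = 48 → (4,25,48)

4,25,48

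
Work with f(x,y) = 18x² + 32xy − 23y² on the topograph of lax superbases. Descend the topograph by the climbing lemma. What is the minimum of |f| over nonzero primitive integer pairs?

river: ρ → (-23,14,27)
river: ρ → (27,40,-10)
river: ρ → (-10,40,27)
river: ρ → (27,14,-23)
river: ρ → (-23,32,18)
river: ρ → (18,40,-15)
river: ρ → (-15,50,3)
river: ρ → (3,46,-47)
river: ρ → (-47,48,2)
river: ρ → (2,48,-47)
river: ρ → (-47,46,3)
river: ρ → (3,50,-15)
river: ρ → (-15,40,18)
river: ρ → (18,32,-23)
closes: descent 0, river 14
min |a| on river = 2

2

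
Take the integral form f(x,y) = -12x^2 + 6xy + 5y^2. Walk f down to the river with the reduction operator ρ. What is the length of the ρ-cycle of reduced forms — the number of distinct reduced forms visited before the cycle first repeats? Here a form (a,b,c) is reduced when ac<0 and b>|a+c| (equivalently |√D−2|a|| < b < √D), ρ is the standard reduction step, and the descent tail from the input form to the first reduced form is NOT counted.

D = 276, ⌊√D⌋ = 16
descent: ρ → (5,14,-4)  [lands on river]
river: ρ → (-4,10,11)
river: ρ → (11,12,-3)
river: ρ → (-3,12,11)
river: ρ → (11,10,-4)
river: ρ → (-4,14,5)
river: ρ → (5,16,-1)
river: ρ → (-1,16,5)
ρ-cycle length = 8 (tail of 1 descent step not counted)

8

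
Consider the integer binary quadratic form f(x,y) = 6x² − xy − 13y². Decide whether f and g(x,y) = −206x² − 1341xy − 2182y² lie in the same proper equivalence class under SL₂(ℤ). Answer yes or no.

D₁ = 313, D₂ = 313
river cycle of f (length 38): (6, 11, -8), (-8, 5, 9), (9, 13, -4), (-4, 11, 12), (12, 13, -3), (-3, 17, 2), (2, 15, -11), (-11, 7, 6), (6, 17, -1), (-1, 17, 6), … (28 more)
river cycle of g (length 38): (6, 11, -8), (-8, 5, 9), (9, 13, -4), (-4, 11, 12), (12, 13, -3), (-3, 17, 2), (2, 15, -11), (-11, 7, 6), (6, 17, -1), (-1, 17, 6), … (28 more)
cycles coincide ⇒ equivalent

yes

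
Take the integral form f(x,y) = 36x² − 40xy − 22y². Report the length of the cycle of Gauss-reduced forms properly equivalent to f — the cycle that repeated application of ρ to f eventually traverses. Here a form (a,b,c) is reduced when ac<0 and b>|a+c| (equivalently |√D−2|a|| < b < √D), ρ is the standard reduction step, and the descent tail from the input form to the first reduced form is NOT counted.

D = 4768, ⌊√D⌋ = 69
descent: ρ → (-22,40,36)  [lands on river]
river: ρ → (36,32,-26)
river: ρ → (-26,20,42)
river: ρ → (42,64,-4)
river: ρ → (-4,64,42)
river: ρ → (42,20,-26)
river: ρ → (-26,32,36)
river: ρ → (36,40,-22)
river: ρ → (-22,48,28)
river: ρ → (28,64,-6)
river: ρ → (-6,68,6)
river: ρ → (6,64,-28)
river: ρ → (-28,48,22)
river: ρ → (22,40,-36)
river: ρ → (-36,32,26)
river: ρ → (26,20,-42)
river: ρ → (-42,64,4)
river: ρ → (4,64,-42)
river: ρ → (-42,20,26)
river: ρ → (26,32,-36)
river: ρ → (-36,40,22)
river: ρ → (22,48,-28)
river: ρ → (-28,64,6)
river: ρ → (6,68,-6)
river: ρ → (-6,64,28)
river: ρ → (28,48,-22)
ρ-cycle length = 26 (tail of 1 descent step not counted)

26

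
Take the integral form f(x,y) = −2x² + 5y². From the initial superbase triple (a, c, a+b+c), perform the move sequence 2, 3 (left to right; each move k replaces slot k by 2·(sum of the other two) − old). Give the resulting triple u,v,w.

start (-2,5,3) = (f(1,0),f(0,1),f(1,1))
replace slot 2: 2·((-2)+3) − 5 = -3 → (-2,-3,3)
replace slot 3: 2·((-2)+(-3)) − 3 = -13 → (-2,-3,-13)

-2,-3,-13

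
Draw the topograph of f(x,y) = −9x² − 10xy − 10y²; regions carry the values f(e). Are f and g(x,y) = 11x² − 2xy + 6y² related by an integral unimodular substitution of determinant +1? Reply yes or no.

D₁ = -260, D₂ = -260
f is negative-definite; reduce −f:
−f: translate: b→-8 (≡10 mod 18), so (9,10,10)→(9,-8,9)
−f: flip: (9,-8,9)→(9,8,9)
−f: reduced (well bottom): (9,8,9) with a≤c, −a<b≤a
flip sign back: reduced form of f is (-9,-8,-9)
g: flip: (11,-2,6)→(6,2,11)
g: reduced (well bottom): (6,2,11) with a≤c, −a<b≤a
reduced forms (-9, -8, -9) vs (6, 2, 11) ⇒ inequivalent

no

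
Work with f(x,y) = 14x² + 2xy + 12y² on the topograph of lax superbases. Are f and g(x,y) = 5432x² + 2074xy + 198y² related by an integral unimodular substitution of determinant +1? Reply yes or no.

D₁ = -668, D₂ = -668
f: flip: (14,2,12)→(12,-2,14)
f: reduced (well bottom): (12,-2,14) with a≤c, −a<b≤a
g: flip: (5432,2074,198)→(198,-2074,5432)
g: translate: b→-94 (≡-2074 mod 396), so (198,-2074,5432)→(198,-94,12)
g: flip: (198,-94,12)→(12,94,198)
g: translate: b→-2 (≡94 mod 24), so (12,94,198)→(12,-2,14)
g: reduced (well bottom): (12,-2,14) with a≤c, −a<b≤a
reduced forms (12, -2, 14) vs (12, -2, 14) ⇒ equivalent

yes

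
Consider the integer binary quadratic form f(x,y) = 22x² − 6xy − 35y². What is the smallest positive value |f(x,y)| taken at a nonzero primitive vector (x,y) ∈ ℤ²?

descent: ρ → (-35,6,22)
descent: ρ → (22,38,-19)  [lands on river]
river: ρ → (-19,38,22)
river: ρ → (22,50,-7)
river: ρ → (-7,48,29)
river: ρ → (29,10,-26)
river: ρ → (-26,42,13)
river: ρ → (13,36,-35)
river: ρ → (-35,34,14)
river: ρ → (14,50,-11)
river: ρ → (-11,38,38)
river: ρ → (38,38,-11)
river: ρ → (-11,50,14)
river: ρ → (14,34,-35)
river: ρ → (-35,36,13)
river: ρ → (13,42,-26)
river: ρ → (-26,10,29)
river: ρ → (29,48,-7)
river: ρ → (-7,50,22)
closes: descent 2, river 18
min |a| on river = 7

7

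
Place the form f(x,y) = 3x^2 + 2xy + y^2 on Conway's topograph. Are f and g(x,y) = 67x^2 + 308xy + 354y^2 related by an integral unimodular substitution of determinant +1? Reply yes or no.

D₁ = -8, D₂ = -8
f: flip: (3,2,1)→(1,-2,3)
f: translate: b→0 (≡-2 mod 2), so (1,-2,3)→(1,0,2)
f: reduced (well bottom): (1,0,2) with a≤c, −a<b≤a
g: translate: b→40 (≡308 mod 134), so (67,308,354)→(67,40,6)
g: flip: (67,40,6)→(6,-40,67)
g: translate: b→-4 (≡-40 mod 12), so (6,-40,67)→(6,-4,1)
g: flip: (6,-4,1)→(1,4,6)
g: translate: b→0 (≡4 mod 2), so (1,4,6)→(1,0,2)
g: reduced (well bottom): (1,0,2) with a≤c, −a<b≤a
reduced forms (1, 0, 2) vs (1, 0, 2) ⇒ equivalent

yes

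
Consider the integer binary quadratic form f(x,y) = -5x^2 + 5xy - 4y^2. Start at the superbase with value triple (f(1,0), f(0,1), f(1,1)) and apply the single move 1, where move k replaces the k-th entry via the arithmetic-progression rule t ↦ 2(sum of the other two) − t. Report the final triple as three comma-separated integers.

start (-5,-4,-4) = (f(1,0),f(0,1),f(1,1))
replace slot 1: 2·((-4)+(-4)) − (-5) = -11 → (-11,-4,-4)

-11,-4,-4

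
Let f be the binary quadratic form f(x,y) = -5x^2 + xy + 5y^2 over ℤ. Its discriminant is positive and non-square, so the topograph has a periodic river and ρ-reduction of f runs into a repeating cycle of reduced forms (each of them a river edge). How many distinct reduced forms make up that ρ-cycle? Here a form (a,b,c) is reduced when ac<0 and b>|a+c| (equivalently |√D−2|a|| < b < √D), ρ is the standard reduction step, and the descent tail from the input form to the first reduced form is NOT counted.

D = 101, ⌊√D⌋ = 10
river: ρ → (5,9,-1)
river: ρ → (-1,9,5)
river: ρ → (5,1,-5)
river: ρ → (-5,9,1)
river: ρ → (1,9,-5)
river: ρ → (-5,1,5)
ρ-cycle length = 6 (tail of 0 descent steps not counted)

6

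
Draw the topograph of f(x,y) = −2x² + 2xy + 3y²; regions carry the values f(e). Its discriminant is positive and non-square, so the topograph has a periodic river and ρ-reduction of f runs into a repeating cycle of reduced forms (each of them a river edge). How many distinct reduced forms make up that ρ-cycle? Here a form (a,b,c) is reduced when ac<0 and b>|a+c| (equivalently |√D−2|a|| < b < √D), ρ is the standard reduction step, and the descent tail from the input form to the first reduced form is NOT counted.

D = 28, ⌊√D⌋ = 5
river: ρ → (3,4,-1)
river: ρ → (-1,4,3)
river: ρ → (3,2,-2)
river: ρ → (-2,2,3)
ρ-cycle length = 4 (tail of 0 descent steps not counted)

4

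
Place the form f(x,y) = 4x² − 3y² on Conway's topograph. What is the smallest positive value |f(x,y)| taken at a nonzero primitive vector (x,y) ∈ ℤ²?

descent: ρ → (-3,6,1)  [lands on river]
river: ρ → (1,6,-3)
closes: descent 1, river 2
min |a| on river = 1

1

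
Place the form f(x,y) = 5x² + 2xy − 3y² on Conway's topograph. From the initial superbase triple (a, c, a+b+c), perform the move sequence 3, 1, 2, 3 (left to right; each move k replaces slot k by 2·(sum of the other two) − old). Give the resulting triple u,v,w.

start (5,-3,4) = (f(1,0),f(0,1),f(1,1))
replace slot 3: 2·(5+(-3)) − 4 = 0 → (5,-3,0)
replace slot 1: 2·((-3)+0) − 5 = -11 → (-11,-3,0)
replace slot 2: 2·((-11)+0) − (-3) = -19 → (-11,-19,0)
replace slot 3: 2·((-11)+(-19)) − 0 = -60 → (-11,-19,-60)

-11,-19,-60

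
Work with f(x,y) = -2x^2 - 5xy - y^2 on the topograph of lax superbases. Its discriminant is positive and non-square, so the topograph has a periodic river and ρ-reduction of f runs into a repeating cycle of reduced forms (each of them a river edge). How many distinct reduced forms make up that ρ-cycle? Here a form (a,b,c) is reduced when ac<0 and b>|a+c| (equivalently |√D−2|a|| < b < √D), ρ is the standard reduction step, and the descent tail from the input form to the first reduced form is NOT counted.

D = 17, ⌊√D⌋ = 4
descent: ρ → (-1,3,2)  [lands on river]
river: ρ → (2,1,-2)
river: ρ → (-2,3,1)
river: ρ → (1,3,-2)
river: ρ → (-2,1,2)
river: ρ → (2,3,-1)
ρ-cycle length = 6 (tail of 1 descent step not counted)

6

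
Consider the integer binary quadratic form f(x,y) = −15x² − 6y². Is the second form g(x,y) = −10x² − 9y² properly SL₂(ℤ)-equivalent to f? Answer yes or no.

D₁ = -360, D₂ = -360
f is negative-definite; reduce −f:
−f: flip: (15,0,6)→(6,0,15)
−f: reduced (well bottom): (6,0,15) with a≤c, −a<b≤a
flip sign back: reduced form of f is (-6,0,-15)
g is negative-definite; reduce −g:
−g: flip: (10,0,9)→(9,0,10)
−g: reduced (well bottom): (9,0,10) with a≤c, −a<b≤a
flip sign back: reduced form of g is (-9,0,-10)
reduced forms (-6, 0, -15) vs (-9, 0, -10) ⇒ inequivalent

no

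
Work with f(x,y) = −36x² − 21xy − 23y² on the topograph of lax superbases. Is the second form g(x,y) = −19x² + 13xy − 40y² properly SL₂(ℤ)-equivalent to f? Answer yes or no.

D₁ = -2871, D₂ = -2871
f is negative-definite; reduce −f:
−f: flip: (36,21,23)→(23,-21,36)
−f: reduced (well bottom): (23,-21,36) with a≤c, −a<b≤a
flip sign back: reduced form of f is (-23,21,-36)
g is negative-definite; reduce −g:
−g: reduced (well bottom): (19,-13,40) with a≤c, −a<b≤a
flip sign back: reduced form of g is (-19,13,-40)
reduced forms (-23, 21, -36) vs (-19, 13, -40) ⇒ inequivalent

no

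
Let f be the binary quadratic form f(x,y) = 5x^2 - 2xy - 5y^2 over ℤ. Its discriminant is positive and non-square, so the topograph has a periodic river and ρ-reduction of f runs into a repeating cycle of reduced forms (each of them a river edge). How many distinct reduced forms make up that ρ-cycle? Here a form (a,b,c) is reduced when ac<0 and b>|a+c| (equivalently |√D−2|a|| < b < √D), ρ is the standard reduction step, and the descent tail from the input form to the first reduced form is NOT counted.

D = 104, ⌊√D⌋ = 10
descent: ρ → (-5,2,5)  [lands on river]
river: ρ → (5,8,-2)
river: ρ → (-2,8,5)
river: ρ → (5,2,-5)
river: ρ → (-5,8,2)
river: ρ → (2,8,-5)
ρ-cycle length = 6 (tail of 1 descent step not counted)

6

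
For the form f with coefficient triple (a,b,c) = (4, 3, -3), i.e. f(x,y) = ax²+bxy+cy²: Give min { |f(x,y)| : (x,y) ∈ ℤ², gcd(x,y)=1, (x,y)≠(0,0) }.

river: ρ → (-3,3,4)
river: ρ → (4,5,-2)
river: ρ → (-2,7,1)
river: ρ → (1,7,-2)
river: ρ → (-2,5,4)
river: ρ → (4,3,-3)
closes: descent 0, river 6
min |a| on river = 1

1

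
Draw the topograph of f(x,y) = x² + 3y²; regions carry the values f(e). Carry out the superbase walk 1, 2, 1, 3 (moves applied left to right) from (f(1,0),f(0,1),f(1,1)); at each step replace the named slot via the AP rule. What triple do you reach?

start (1,3,4) = (f(1,0),f(0,1),f(1,1))
replace slot 1: 2·(3+4) − 1 = 13 → (13,3,4)
replace slot 2: 2·(13+4) − 3 = 31 → (13,31,4)
replace slot 1: 2·(31+4) − 13 = 57 → (57,31,4)
replace slot 3: 2·(57+31) − 4 = 172 → (57,31,172)

57,31,172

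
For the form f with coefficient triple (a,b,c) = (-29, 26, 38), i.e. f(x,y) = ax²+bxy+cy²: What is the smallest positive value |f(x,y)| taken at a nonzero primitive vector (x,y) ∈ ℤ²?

river: ρ → (38,50,-17)
river: ρ → (-17,52,35)
river: ρ → (35,18,-34)
river: ρ → (-34,50,19)
river: ρ → (19,64,-13)
river: ρ → (-13,66,14)
river: ρ → (14,46,-53)
river: ρ → (-53,60,7)
river: ρ → (7,66,-26)
river: ρ → (-26,38,35)
river: ρ → (35,32,-29)
river: ρ → (-29,26,38)
closes: descent 0, river 12
min |a| on river = 7

7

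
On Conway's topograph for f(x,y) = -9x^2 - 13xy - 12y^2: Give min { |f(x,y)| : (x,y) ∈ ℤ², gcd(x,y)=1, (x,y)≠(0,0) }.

translate: b→-5 (≡13 mod 18), so (9,13,12)→(9,-5,8)
flip: (9,-5,8)→(8,5,9)
reduced (well bottom): (8,5,9) with a≤c, −a<b≤a
well minimum |f| = |-8| = 8 (negative-definite)

8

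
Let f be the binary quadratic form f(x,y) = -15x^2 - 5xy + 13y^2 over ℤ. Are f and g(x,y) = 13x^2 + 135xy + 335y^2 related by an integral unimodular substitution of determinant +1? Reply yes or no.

D₁ = 805, D₂ = 805
river cycle of f (length 8): (13, 5, -15), (-15, 25, 3), (3, 23, -23), (-23, 23, 3), (3, 25, -15), (-15, 5, 13), (13, 21, -7), (-7, 21, 13)
river cycle of g (length 8): (13, 5, -15), (-15, 25, 3), (3, 23, -23), (-23, 23, 3), (3, 25, -15), (-15, 5, 13), (13, 21, -7), (-7, 21, 13)
cycles coincide ⇒ equivalent

yes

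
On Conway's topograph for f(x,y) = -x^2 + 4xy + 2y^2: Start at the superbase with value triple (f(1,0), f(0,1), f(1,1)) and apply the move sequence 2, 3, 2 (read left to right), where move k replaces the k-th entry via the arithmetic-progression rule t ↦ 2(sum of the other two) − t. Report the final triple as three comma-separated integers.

start (-1,2,5) = (f(1,0),f(0,1),f(1,1))
replace slot 2: 2·((-1)+5) − 2 = 6 → (-1,6,5)
replace slot 3: 2·((-1)+6) − 5 = 5 → (-1,6,5)
replace slot 2: 2·((-1)+5) − 6 = 2 → (-1,2,5)

-1,2,5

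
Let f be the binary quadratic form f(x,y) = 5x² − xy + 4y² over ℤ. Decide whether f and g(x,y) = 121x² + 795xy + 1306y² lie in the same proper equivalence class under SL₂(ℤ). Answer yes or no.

D₁ = -79, D₂ = -79
f: flip: (5,-1,4)→(4,1,5)
f: reduced (well bottom): (4,1,5) with a≤c, −a<b≤a
g: translate: b→69 (≡795 mod 242), so (121,795,1306)→(121,69,10)
g: flip: (121,69,10)→(10,-69,121)
g: translate: b→-9 (≡-69 mod 20), so (10,-69,121)→(10,-9,4)
g: flip: (10,-9,4)→(4,9,10)
g: translate: b→1 (≡9 mod 8), so (4,9,10)→(4,1,5)
g: reduced (well bottom): (4,1,5) with a≤c, −a<b≤a
reduced forms (4, 1, 5) vs (4, 1, 5) ⇒ equivalent

yes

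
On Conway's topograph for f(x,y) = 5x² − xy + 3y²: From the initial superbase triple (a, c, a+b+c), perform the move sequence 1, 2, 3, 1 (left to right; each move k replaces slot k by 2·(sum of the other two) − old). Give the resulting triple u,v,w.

start (5,3,7) = (f(1,0),f(0,1),f(1,1))
replace slot 1: 2·(3+7) − 5 = 15 → (15,3,7)
replace slot 2: 2·(15+7) − 3 = 41 → (15,41,7)
replace slot 3: 2·(15+41) − 7 = 105 → (15,41,105)
replace slot 1: 2·(41+105) − 15 = 277 → (277,41,105)

277,41,105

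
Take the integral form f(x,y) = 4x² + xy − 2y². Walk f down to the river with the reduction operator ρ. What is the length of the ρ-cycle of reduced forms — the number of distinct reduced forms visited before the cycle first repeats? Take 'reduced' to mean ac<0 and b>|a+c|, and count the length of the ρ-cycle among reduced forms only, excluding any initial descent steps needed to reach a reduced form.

D = 33, ⌊√D⌋ = 5
descent: ρ → (-2,3,3)  [lands on river]
river: ρ → (3,3,-2)
river: ρ → (-2,5,1)
river: ρ → (1,5,-2)
ρ-cycle length = 4 (tail of 1 descent step not counted)

4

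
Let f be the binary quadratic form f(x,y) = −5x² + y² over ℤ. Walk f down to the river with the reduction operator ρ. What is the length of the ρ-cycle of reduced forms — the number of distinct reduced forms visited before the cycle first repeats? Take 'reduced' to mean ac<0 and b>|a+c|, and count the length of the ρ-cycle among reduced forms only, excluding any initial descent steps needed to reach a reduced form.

D = 20, ⌊√D⌋ = 4
descent: ρ → (1,4,-1)  [lands on river]
river: ρ → (-1,4,1)
ρ-cycle length = 2 (tail of 1 descent step not counted)

2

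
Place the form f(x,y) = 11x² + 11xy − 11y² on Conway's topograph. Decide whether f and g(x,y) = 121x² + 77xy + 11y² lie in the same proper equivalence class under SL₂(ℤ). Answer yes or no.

D₁ = 605, D₂ = 605
river cycle of f (length 2): (-11, 11, 11), (11, 11, -11)
river cycle of g (length 2): (11, 11, -11), (-11, 11, 11)
cycles coincide ⇒ equivalent

yes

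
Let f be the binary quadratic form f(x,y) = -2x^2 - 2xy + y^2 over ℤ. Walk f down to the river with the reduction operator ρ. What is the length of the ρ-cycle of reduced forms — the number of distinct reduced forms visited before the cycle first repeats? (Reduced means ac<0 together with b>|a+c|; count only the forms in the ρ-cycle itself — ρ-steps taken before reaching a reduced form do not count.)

D = 12, ⌊√D⌋ = 3
descent: ρ → (1,2,-2)  [lands on river]
river: ρ → (-2,2,1)
ρ-cycle length = 2 (tail of 1 descent step not counted)

2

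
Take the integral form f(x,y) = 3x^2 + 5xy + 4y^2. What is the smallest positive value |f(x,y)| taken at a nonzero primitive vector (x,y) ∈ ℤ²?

translate: b→-1 (≡5 mod 6), so (3,5,4)→(3,-1,2)
flip: (3,-1,2)→(2,1,3)
reduced (well bottom): (2,1,3) with a≤c, −a<b≤a
well minimum = a = 2

2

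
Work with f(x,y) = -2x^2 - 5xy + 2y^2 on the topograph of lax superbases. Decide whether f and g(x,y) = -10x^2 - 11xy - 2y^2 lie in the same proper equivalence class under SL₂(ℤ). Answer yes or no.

D₁ = 41, D₂ = 41
river cycle of f (length 10): (2, 5, -2), (-2, 3, 4), (4, 5, -1), (-1, 5, 4), (4, 3, -2), (-2, 5, 2), (2, 3, -4), (-4, 5, 1), (1, 5, -4), (-4, 3, 2)
river cycle of g (length 10): (-2, 3, 4), (4, 5, -1), (-1, 5, 4), (4, 3, -2), (-2, 5, 2), (2, 3, -4), (-4, 5, 1), (1, 5, -4), (-4, 3, 2), (2, 5, -2)
cycles coincide ⇒ equivalent

yes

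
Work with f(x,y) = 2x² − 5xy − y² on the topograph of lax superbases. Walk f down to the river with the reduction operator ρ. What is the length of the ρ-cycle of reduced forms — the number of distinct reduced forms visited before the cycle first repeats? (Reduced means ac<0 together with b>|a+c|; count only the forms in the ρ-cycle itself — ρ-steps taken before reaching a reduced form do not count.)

D = 33, ⌊√D⌋ = 5
descent: ρ → (-1,5,2)  [lands on river]
river: ρ → (2,3,-3)
river: ρ → (-3,3,2)
river: ρ → (2,5,-1)
ρ-cycle length = 4 (tail of 1 descent step not counted)

4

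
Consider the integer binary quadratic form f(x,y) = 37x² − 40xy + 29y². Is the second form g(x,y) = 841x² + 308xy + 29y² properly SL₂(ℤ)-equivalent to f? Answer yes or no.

D₁ = -2692, D₂ = -2692
f: translate: b→34 (≡-40 mod 74), so (37,-40,29)→(37,34,26)
f: flip: (37,34,26)→(26,-34,37)
f: translate: b→18 (≡-34 mod 52), so (26,-34,37)→(26,18,29)
f: reduced (well bottom): (26,18,29) with a≤c, −a<b≤a
g: flip: (841,308,29)→(29,-308,841)
g: translate: b→-18 (≡-308 mod 58), so (29,-308,841)→(29,-18,26)
g: flip: (29,-18,26)→(26,18,29)
g: reduced (well bottom): (26,18,29) with a≤c, −a<b≤a
reduced forms (26, 18, 29) vs (26, 18, 29) ⇒ equivalent

yes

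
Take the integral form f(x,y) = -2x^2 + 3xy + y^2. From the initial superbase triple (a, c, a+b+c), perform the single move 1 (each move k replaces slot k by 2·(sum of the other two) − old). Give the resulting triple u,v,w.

start (-2,1,2) = (f(1,0),f(0,1),f(1,1))
replace slot 1: 2·(1+2) − (-2) = 8 → (8,1,2)

8,1,2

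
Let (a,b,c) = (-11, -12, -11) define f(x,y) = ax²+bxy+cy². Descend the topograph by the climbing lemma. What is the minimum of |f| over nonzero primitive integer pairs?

translate: b→-10 (≡12 mod 22), so (11,12,11)→(11,-10,10)
flip: (11,-10,10)→(10,10,11)
reduced (well bottom): (10,10,11) with a≤c, −a<b≤a
well minimum |f| = |-10| = 10 (negative-definite)

10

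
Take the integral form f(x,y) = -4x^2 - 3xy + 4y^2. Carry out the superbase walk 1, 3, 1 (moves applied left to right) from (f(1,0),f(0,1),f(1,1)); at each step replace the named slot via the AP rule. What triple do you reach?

start (-4,4,-3) = (f(1,0),f(0,1),f(1,1))
replace slot 1: 2·(4+(-3)) − (-4) = 6 → (6,4,-3)
replace slot 3: 2·(6+4) − (-3) = 23 → (6,4,23)
replace slot 1: 2·(4+23) − 6 = 48 → (48,4,23)

48,4,23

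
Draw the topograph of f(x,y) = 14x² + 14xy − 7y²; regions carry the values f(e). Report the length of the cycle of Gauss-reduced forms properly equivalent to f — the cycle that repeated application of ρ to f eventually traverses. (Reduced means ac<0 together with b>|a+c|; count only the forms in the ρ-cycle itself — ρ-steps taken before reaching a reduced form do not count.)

D = 588, ⌊√D⌋ = 24
river: ρ → (-7,14,14)
river: ρ → (14,14,-7)
ρ-cycle length = 2 (tail of 0 descent steps not counted)

2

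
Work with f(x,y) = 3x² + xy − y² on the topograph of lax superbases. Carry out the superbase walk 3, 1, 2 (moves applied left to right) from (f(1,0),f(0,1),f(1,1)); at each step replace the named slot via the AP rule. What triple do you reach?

start (3,-1,3) = (f(1,0),f(0,1),f(1,1))
replace slot 3: 2·(3+(-1)) − 3 = 1 → (3,-1,1)
replace slot 1: 2·((-1)+1) − 3 = -3 → (-3,-1,1)
replace slot 2: 2·((-3)+1) − (-1) = -3 → (-3,-3,1)

-3,-3,1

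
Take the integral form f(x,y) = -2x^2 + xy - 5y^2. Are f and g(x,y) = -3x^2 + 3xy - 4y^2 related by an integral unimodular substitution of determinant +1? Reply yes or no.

D₁ = -39, D₂ = -39
f is negative-definite; reduce −f:
−f: reduced (well bottom): (2,-1,5) with a≤c, −a<b≤a
flip sign back: reduced form of f is (-2,1,-5)
g is negative-definite; reduce −g:
−g: translate: b→3 (≡-3 mod 6), so (3,-3,4)→(3,3,4)
−g: reduced (well bottom): (3,3,4) with a≤c, −a<b≤a
flip sign back: reduced form of g is (-3,-3,-4)
reduced forms (-2, 1, -5) vs (-3, -3, -4) ⇒ inequivalent

no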